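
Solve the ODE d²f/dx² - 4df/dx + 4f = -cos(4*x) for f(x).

Characteristic equation r² - 4r + 4 = 0 has discriminant (-4)² - 4·(4) = 0, so r = 2 is a repeated root.
Hence f_h = (C1 + C2*x)*exp(2*x).
Try f_p = A*cos(4*x) + B*sin(4*x). Substituting and equating the coefficients of cos(4x) and sin(4x) gives A = 3/100, B = 1/25, so f_p = sin(4*x)/25 + 3*cos(4*x)/100.

f = sin(4*x)/25 + 3*cos(4*x)/100 + C1*exp(2*x) + C2*x*exp(2*x)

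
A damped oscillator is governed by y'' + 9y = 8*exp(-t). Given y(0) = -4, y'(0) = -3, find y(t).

Characteristic equation r² + 9 = 0 has discriminant (0)² - 4·(9) = -36 < 0, so r = ± 3i.
Hence y_h = C1*cos(3*t) + C2*sin(3*t).
Try y_p = A*exp(-t). Substituting into the equation and dividing by exp(-t) gives A = 4/5, so y_p = 4*exp(-t)/5.
General solution: y = 4*exp(-t)/5 + C1*cos(3*t) + C2*sin(3*t).
Apply the initial conditions: y(0) = 4/5 + C1 = -4 and y'(0) = -4/5 + 3*C2 = -3. Solving gives C1 = -24/5, C2 = -11/15.

y = -24*cos(3*t)/5 - 11*sin(3*t)/15 + 4*exp(-t)/5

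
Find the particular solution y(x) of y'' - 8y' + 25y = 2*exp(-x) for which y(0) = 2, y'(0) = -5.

Characteristic equation r² - 8r + 25 = 0 has discriminant (-8)² - 4·(25) = -36 < 0, so r = 4 ± 3i.
Hence y_h = C1*cos(3*x)*exp(4*x) + C2*exp(4*x)*sin(3*x).
Try y_p = A*exp(-x). Substituting into the equation and dividing by exp(-x) gives A = 1/17, so y_p = exp(-x)/17.
General solution: y = exp(-x)/17 + C1*cos(3*x)*exp(4*x) + C2*exp(4*x)*sin(3*x).
Apply the initial conditions: y(0) = 1/17 + C1 = 2 and y'(0) = -1/17 + 3*C2 + 4*C1 = -5. Solving gives C1 = 33/17, C2 = -72/17.

y = exp(-x)/17 - 72*exp(4*x)*sin(3*x)/17 + 33*cos(3*x)*exp(4*x)/17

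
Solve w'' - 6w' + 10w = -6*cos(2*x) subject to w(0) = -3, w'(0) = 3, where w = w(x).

w = -cos(2*x)/5 + 2*sin(2*x)/5 - 14*cos(x)*exp(3*x)/5 + 53*exp(3*x)*sin(x)/5

Characteristic equation r² - 6r + 10 = 0 has discriminant (-6)² - 4·(10) = -4 < 0, so r = 3 ± i.
Hence w_h = C1*cos(x)*exp(3*x) + C2*exp(3*x)*sin(x).
Try w_p = A*cos(2*x) + B*sin(2*x). Substituting and equating the coefficients of cos(2x) and sin(2x) gives A = -1/5, B = 2/5, so w_p = -cos(2*x)/5 + 2*sin(2*x)/5.
General solution: w = -cos(2*x)/5 + 2*sin(2*x)/5 + C1*cos(x)*exp(3*x) + C2*exp(3*x)*sin(x).
Apply the initial conditions: w(0) = -1/5 + C1 = -3 and w'(0) = 4/5 + C2 + 3*C1 = 3. Solving gives C1 = -14/5, C2 = 53/5.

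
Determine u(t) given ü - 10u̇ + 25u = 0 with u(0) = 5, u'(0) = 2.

Characteristic equation r² - 10r + 25 = 0 has discriminant (-10)² - 4·(25) = 0, so r = 5 is a repeated root.
Hence u_h = (C1 + C2*t)*exp(5*t).
Apply the initial conditions: u(0) = C1 = 5 and u'(0) = C2 + 5*C1 = 2. Solving gives C1 = 5, C2 = -23.

u = 5*exp(5*t) - 23*t*exp(5*t)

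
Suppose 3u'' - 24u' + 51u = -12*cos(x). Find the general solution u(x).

Divide through by 3: u'' - 8u' + 17u = -4*cos(x).
Characteristic equation r² - 8r + 17 = 0 has discriminant (-8)² - 4·(17) = -4 < 0, so r = 4 ± i.
Hence u_h = C1*cos(x)*exp(4*x) + C2*exp(4*x)*sin(x).
Try u_p = A*cos(x) + B*sin(x). Substituting and equating the coefficients of cos(x) and sin(x) gives A = -1/5, B = 1/10, so u_p = -cos(x)/5 + sin(x)/10.

u = -cos(x)/5 + sin(x)/10 + C1*cos(x)*exp(4*x) + C2*exp(4*x)*sin(x)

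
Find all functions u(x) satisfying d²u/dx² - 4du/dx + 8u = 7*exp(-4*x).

Characteristic equation r² - 4r + 8 = 0 has discriminant (-4)² - 4·(8) = -16 < 0, so r = 2 ± 2i.
Hence u_h = C1*cos(2*x)*exp(2*x) + C2*exp(2*x)*sin(2*x).
Try u_p = A*exp(-4*x). Substituting into the equation and dividing by exp(-4*x) gives A = 7/40, so u_p = 7*exp(-4*x)/40.

u = 7*exp(-4*x)/40 + C1*cos(2*x)*exp(2*x) + C2*exp(2*x)*sin(2*x)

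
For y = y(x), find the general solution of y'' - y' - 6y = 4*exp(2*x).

y = -exp(2*x) + C1*exp(-2*x) + C2*exp(3*x)

Characteristic equation r² - r - 6 = 0 factors as (r + 2)(r - 3) = 0, so r = -2, 3.
Hence y_h = C1*exp(-2*x) + C2*exp(3*x).
Try y_p = A*exp(2*x). Substituting into the equation and dividing by exp(2*x) gives A = -1, so y_p = -exp(2*x).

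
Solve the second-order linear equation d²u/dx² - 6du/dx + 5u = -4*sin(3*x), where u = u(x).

u = -18*cos(3*x)/85 + 4*sin(3*x)/85 + C1*exp(5*x) + C2*exp(x)

Characteristic equation r² - 6r + 5 = 0 factors as (r - 5)(r - 1) = 0, so r = 5, 1.
Hence u_h = C1*exp(5*x) + C2*exp(x).
Try u_p = A*cos(3*x) + B*sin(3*x). Substituting and equating the coefficients of cos(3x) and sin(3x) gives A = -18/85, B = 4/85, so u_p = -18*cos(3*x)/85 + 4*sin(3*x)/85.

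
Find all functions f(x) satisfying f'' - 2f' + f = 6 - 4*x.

f = -2 - 4*x + C1*exp(x) + C2*x*exp(x)

Characteristic equation r² - 2r + 1 = 0 has discriminant (-2)² - 4·(1) = 0, so r = 1 is a repeated root.
Hence f_h = (C1 + C2*x)*exp(x).
For the particular solution try f_p = A0 + A1*x. Substituting and matching coefficients of each power of x gives A0 = -2, A1 = -4, so f_p = -2 - 4*x.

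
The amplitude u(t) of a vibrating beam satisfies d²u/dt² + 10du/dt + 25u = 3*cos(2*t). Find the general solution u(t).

Characteristic equation r² + 10r + 25 = 0 has discriminant (10)² - 4·(25) = 0, so r = -5 is a repeated root.
Hence u_h = (C1 + C2*t)*exp(-5*t).
Try u_p = A*cos(2*t) + B*sin(2*t). Substituting and equating the coefficients of cos(2t) and sin(2t) gives A = 63/841, B = 60/841, so u_p = 60*sin(2*t)/841 + 63*cos(2*t)/841.

u = 60*sin(2*t)/841 + 63*cos(2*t)/841 + C1*exp(-5*t) + C2*t*exp(-5*t)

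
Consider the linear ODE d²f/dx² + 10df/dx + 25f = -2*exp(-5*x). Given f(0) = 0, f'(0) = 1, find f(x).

f = x*exp(-5*x) - x**2*exp(-5*x)

Characteristic equation r² + 10r + 25 = 0 has discriminant (10)² - 4·(25) = 0, so r = -5 is a repeated root.
Hence f_h = (C1 + C2*x)*exp(-5*x).
Since exp(-5*x) solves the homogeneous equation (r = -5 is a root of multiplicity 2), multiply the trial by x^2. Try f_p = A*x^2*exp(-5*x). Substituting into the equation and dividing by exp(-5*x) gives A = -1, so f_p = -x^2*exp(-5*x).
General solution: f = C1*exp(-5*x) - x^2*exp(-5*x) + C2*x*exp(-5*x).
Apply the initial conditions: f(0) = C1 = 0 and f'(0) = C2 - 5*C1 = 1. Solving gives C1 = 0, C2 = 1.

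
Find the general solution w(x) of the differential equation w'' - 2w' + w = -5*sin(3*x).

Characteristic equation r² - 2r + 1 = 0 has discriminant (-2)² - 4·(1) = 0, so r = 1 is a repeated root.
Hence w_h = (C1 + C2*x)*exp(x).
Try w_p = A*cos(3*x) + B*sin(3*x). Substituting and equating the coefficients of cos(3x) and sin(3x) gives A = -3/10, B = 2/5, so w_p = -3*cos(3*x)/10 + 2*sin(3*x)/5.

w = -3*cos(3*x)/10 + 2*sin(3*x)/5 + C1*exp(x) + C2*x*exp(x)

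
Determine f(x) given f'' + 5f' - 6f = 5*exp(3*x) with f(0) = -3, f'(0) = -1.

Characteristic equation r² + 5r - 6 = 0 factors as (r - 1)(r + 6) = 0, so r = 1, -6.
Hence f_h = C1*exp(x) + C2*exp(-6*x).
Try f_p = A*exp(3*x). Substituting into the equation and dividing by exp(3*x) gives A = 5/18, so f_p = 5*exp(3*x)/18.
General solution: f = 5*exp(3*x)/18 + C1*exp(x) + C2*exp(-6*x).
Apply the initial conditions: f(0) = 5/18 + C1 + C2 = -3 and f'(0) = 5/6 + C1 - 6*C2 = -1. Solving gives C1 = -43/14, C2 = -13/63.

f = -43*exp(x)/14 - 13*exp(-6*x)/63 + 5*exp(3*x)/18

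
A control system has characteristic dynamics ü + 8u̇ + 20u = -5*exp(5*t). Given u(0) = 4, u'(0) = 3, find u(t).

u = -exp(5*t)/17 + 69*cos(2*t)*exp(-4*t)/17 + 166*exp(-4*t)*sin(2*t)/17

Characteristic equation r² + 8r + 20 = 0 has discriminant (8)² - 4·(20) = -16 < 0, so r = -4 ± 2i.
Hence u_h = C1*cos(2*t)*exp(-4*t) + C2*exp(-4*t)*sin(2*t).
Try u_p = A*exp(5*t). Substituting into the equation and dividing by exp(5*t) gives A = -1/17, so u_p = -exp(5*t)/17.
General solution: u = -exp(5*t)/17 + C1*cos(2*t)*exp(-4*t) + C2*exp(-4*t)*sin(2*t).
Apply the initial conditions: u(0) = -1/17 + C1 = 4 and u'(0) = -5/17 - 4*C1 + 2*C2 = 3. Solving gives C1 = 69/17, C2 = 166/17.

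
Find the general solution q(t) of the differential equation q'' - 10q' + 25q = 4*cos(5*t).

q = -2*sin(5*t)/25 + C1*exp(5*t) + C2*t*exp(5*t)

Characteristic equation r² - 10r + 25 = 0 has discriminant (-10)² - 4·(25) = 0, so r = 5 is a repeated root.
Hence q_h = (C1 + C2*t)*exp(5*t).
Try q_p = A*cos(5*t) + B*sin(5*t). Substituting and equating the coefficients of cos(5t) and sin(5t) gives A = 0, B = -2/25, so q_p = -2*sin(5*t)/25.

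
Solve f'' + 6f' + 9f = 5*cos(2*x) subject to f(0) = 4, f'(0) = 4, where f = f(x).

Characteristic equation r² + 6r + 9 = 0 has discriminant (6)² - 4·(9) = 0, so r = -3 is a repeated root.
Hence f_h = (C1 + C2*x)*exp(-3*x).
Try f_p = A*cos(2*x) + B*sin(2*x). Substituting and equating the coefficients of cos(2x) and sin(2x) gives A = 25/169, B = 60/169, so f_p = 25*cos(2*x)/169 + 60*sin(2*x)/169.
General solution: f = 25*cos(2*x)/169 + 60*sin(2*x)/169 + C1*exp(-3*x) + C2*x*exp(-3*x).
Apply the initial conditions: f(0) = 25/169 + C1 = 4 and f'(0) = 120/169 + C2 - 3*C1 = 4. Solving gives C1 = 651/169, C2 = 193/13.

f = 25*cos(2*x)/169 + 60*sin(2*x)/169 + 651*exp(-3*x)/169 + 193*x*exp(-3*x)/13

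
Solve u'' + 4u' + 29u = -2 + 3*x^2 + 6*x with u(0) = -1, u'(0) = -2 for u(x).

Characteristic equation r² + 4r + 29 = 0 has discriminant (4)² - 4·(29) = -100 < 0, so r = -2 ± 5i.
Hence u_h = C1*cos(5*x)*exp(-2*x) + C2*exp(-2*x)*sin(5*x).
For the particular solution try u_p = A0 + A1*x + A2*x^2. Substituting and matching coefficients of each power of x gives A0 = -2456/24389, A1 = 150/841, A2 = 3/29, so u_p = -2456/24389 + 3*x^2/29 + 150*x/841.
General solution: u = -2456/24389 + 3*x^2/29 + 150*x/841 + C1*cos(5*x)*exp(-2*x) + C2*exp(-2*x)*sin(5*x).
Apply the initial conditions: u(0) = -2456/24389 + C1 = -1 and u'(0) = 150/841 - 2*C1 + 5*C2 = -2. Solving gives C1 = -21933/24389, C2 = -96994/121945.

u = -2456/24389 + 3*x**2/29 + 150*x/841 - 96994*exp(-2*x)*sin(5*x)/121945 - 21933*cos(5*x)*exp(-2*x)/24389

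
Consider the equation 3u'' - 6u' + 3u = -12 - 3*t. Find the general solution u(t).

u = -6 - t + C1*exp(t) + C2*t*exp(t)

Divide through by 3: u'' - 2u' + u = -4 - t.
Characteristic equation r² - 2r + 1 = 0 has discriminant (-2)² - 4·(1) = 0, so r = 1 is a repeated root.
Hence u_h = (C1 + C2*t)*exp(t).
For the particular solution try u_p = A0 + A1*t. Substituting and matching coefficients of each power of t gives A0 = -6, A1 = -1, so u_p = -6 - t.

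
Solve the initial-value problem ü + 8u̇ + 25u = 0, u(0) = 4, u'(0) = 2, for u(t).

Characteristic equation r² + 8r + 25 = 0 has discriminant (8)² - 4·(25) = -36 < 0, so r = -4 ± 3i.
Hence u_h = C1*cos(3*t)*exp(-4*t) + C2*exp(-4*t)*sin(3*t).
Apply the initial conditions: u(0) = C1 = 4 and u'(0) = -4*C1 + 3*C2 = 2. Solving gives C1 = 4, C2 = 6.

u = 4*cos(3*t)*exp(-4*t) + 6*exp(-4*t)*sin(3*t)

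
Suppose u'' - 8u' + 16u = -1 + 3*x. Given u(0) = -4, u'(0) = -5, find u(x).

Characteristic equation r² - 8r + 16 = 0 has discriminant (-8)² - 4·(16) = 0, so r = 4 is a repeated root.
Hence u_h = (C1 + C2*x)*exp(4*x).
For the particular solution try u_p = A0 + A1*x. Substituting and matching coefficients of each power of x gives A0 = 1/32, A1 = 3/16, so u_p = 1/32 + 3*x/16.
General solution: u = 1/32 + 3*x/16 + C1*exp(4*x) + C2*x*exp(4*x).
Apply the initial conditions: u(0) = 1/32 + C1 = -4 and u'(0) = 3/16 + C2 + 4*C1 = -5. Solving gives C1 = -129/32, C2 = 175/16.

u = 1/32 - 129*exp(4*x)/32 + 3*x/16 + 175*x*exp(4*x)/16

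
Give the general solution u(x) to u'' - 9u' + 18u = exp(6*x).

Characteristic equation r² - 9r + 18 = 0 factors as (r - 6)(r - 3) = 0, so r = 6, 3.
Hence u_h = C1*exp(6*x) + C2*exp(3*x).
Since exp(6*x) solves the homogeneous equation (r = 6 is a root of multiplicity 1), multiply the trial by x. Try u_p = A*x*exp(6*x). Substituting into the equation and dividing by exp(6*x) gives A = 1/3, so u_p = x*exp(6*x)/3.

u = C1*exp(6*x) + C2*exp(3*x) + x*exp(6*x)/3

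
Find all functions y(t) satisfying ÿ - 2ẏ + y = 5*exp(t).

Characteristic equation r² - 2r + 1 = 0 has discriminant (-2)² - 4·(1) = 0, so r = 1 is a repeated root.
Hence y_h = (C1 + C2*t)*exp(t).
Since exp(t) solves the homogeneous equation (r = 1 is a root of multiplicity 2), multiply the trial by t^2. Try y_p = A*t^2*exp(t). Substituting into the equation and dividing by exp(t) gives A = 5/2, so y_p = 5*t^2*exp(t)/2.

y = C1*exp(t) + 5*t**2*exp(t)/2 + C2*t*exp(t)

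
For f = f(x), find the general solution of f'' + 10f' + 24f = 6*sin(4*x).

f = -15*cos(4*x)/104 + 3*sin(4*x)/104 + C1*exp(-6*x) + C2*exp(-4*x)

Characteristic equation r² + 10r + 24 = 0 factors as (r + 6)(r + 4) = 0, so r = -6, -4.
Hence f_h = C1*exp(-6*x) + C2*exp(-4*x).
Try f_p = A*cos(4*x) + B*sin(4*x). Substituting and equating the coefficients of cos(4x) and sin(4x) gives A = -15/104, B = 3/104, so f_p = -15*cos(4*x)/104 + 3*sin(4*x)/104.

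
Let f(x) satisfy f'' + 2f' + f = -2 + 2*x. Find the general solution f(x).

f = -6 + 2*x + C1*exp(-x) + C2*x*exp(-x)

Characteristic equation r² + 2r + 1 = 0 has discriminant (2)² - 4·(1) = 0, so r = -1 is a repeated root.
Hence f_h = (C1 + C2*x)*exp(-x).
For the particular solution try f_p = A0 + A1*x. Substituting and matching coefficients of each power of x gives A0 = -6, A1 = 2, so f_p = -6 + 2*x.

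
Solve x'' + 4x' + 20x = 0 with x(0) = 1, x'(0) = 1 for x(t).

Characteristic equation r² + 4r + 20 = 0 has discriminant (4)² - 4·(20) = -64 < 0, so r = -2 ± 4i.
Hence x_h = C1*cos(4*t)*exp(-2*t) + C2*exp(-2*t)*sin(4*t).
Apply the initial conditions: x(0) = C1 = 1 and x'(0) = -2*C1 + 4*C2 = 1. Solving gives C1 = 1, C2 = 3/4.

x = cos(4*t)*exp(-2*t) + 3*exp(-2*t)*sin(4*t)/4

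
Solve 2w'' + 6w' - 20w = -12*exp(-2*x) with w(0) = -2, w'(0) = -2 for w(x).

Divide through by 2: w'' + 3w' - 10w = -6*exp(-2*x).
Characteristic equation r² + 3r - 10 = 0 factors as (r + 5)(r - 2) = 0, so r = -5, 2.
Hence w_h = C1*exp(-5*x) + C2*exp(2*x).
Try w_p = A*exp(-2*x). Substituting into the equation and dividing by exp(-2*x) gives A = 1/2, so w_p = exp(-2*x)/2.
General solution: w = exp(-2*x)/2 + C1*exp(-5*x) + C2*exp(2*x).
Apply the initial conditions: w(0) = 1/2 + C1 + C2 = -2 and w'(0) = -1 - 5*C1 + 2*C2 = -2. Solving gives C1 = -4/7, C2 = -27/14.

w = exp(-2*x)/2 - 27*exp(2*x)/14 - 4*exp(-5*x)/7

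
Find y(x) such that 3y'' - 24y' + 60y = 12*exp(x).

y = 4*exp(x)/13 + C1*cos(2*x)*exp(4*x) + C2*exp(4*x)*sin(2*x)

Divide through by 3: y'' - 8y' + 20y = 4*exp(x).
Characteristic equation r² - 8r + 20 = 0 has discriminant (-8)² - 4·(20) = -16 < 0, so r = 4 ± 2i.
Hence y_h = C1*cos(2*x)*exp(4*x) + C2*exp(4*x)*sin(2*x).
Try y_p = A*exp(x). Substituting into the equation and dividing by exp(x) gives A = 4/13, so y_p = 4*exp(x)/13.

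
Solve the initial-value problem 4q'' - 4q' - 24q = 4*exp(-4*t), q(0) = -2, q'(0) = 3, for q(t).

Divide through by 4: q'' - q' - 6q = exp(-4*t).
Characteristic equation r² - r - 6 = 0 factors as (r + 2)(r - 3) = 0, so r = -2, 3.
Hence q_h = C1*exp(-2*t) + C2*exp(3*t).
Try q_p = A*exp(-4*t). Substituting into the equation and dividing by exp(-4*t) gives A = 1/14, so q_p = exp(-4*t)/14.
General solution: q = exp(-4*t)/14 + C1*exp(-2*t) + C2*exp(3*t).
Apply the initial conditions: q(0) = 1/14 + C1 + C2 = -2 and q'(0) = -2/7 - 2*C1 + 3*C2 = 3. Solving gives C1 = -19/10, C2 = -6/35.

q = -19*exp(-2*t)/10 - 6*exp(3*t)/35 + exp(-4*t)/14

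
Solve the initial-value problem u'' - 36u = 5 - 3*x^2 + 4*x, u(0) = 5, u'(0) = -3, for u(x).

Characteristic equation r² - 36 = 0 factors as (r - 6)(r + 6) = 0, so r = 6, -6.
Hence u_h = C1*exp(6*x) + C2*exp(-6*x).
For the particular solution try u_p = A0 + A1*x + A2*x^2. Substituting and matching coefficients of each power of x gives A0 = -29/216, A1 = -1/9, A2 = 1/12, so u_p = -29/216 - x/9 + x^2/12.
General solution: u = -29/216 - x/9 + x^2/12 + C1*exp(6*x) + C2*exp(-6*x).
Apply the initial conditions: u(0) = -29/216 + C1 + C2 = 5 and u'(0) = -1/9 - 6*C2 + 6*C1 = -3. Solving gives C1 = 335/144, C2 = 1213/432.

u = -29/216 - x/9 + x**2/12 + 335*exp(6*x)/144 + 1213*exp(-6*x)/432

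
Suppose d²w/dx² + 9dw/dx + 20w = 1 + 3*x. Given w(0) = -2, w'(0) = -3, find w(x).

w = -7/400 - 209*exp(-4*x)/16 + 3*x/20 + 277*exp(-5*x)/25

Characteristic equation r² + 9r + 20 = 0 factors as (r + 4)(r + 5) = 0, so r = -4, -5.
Hence w_h = C1*exp(-4*x) + C2*exp(-5*x).
For the particular solution try w_p = A0 + A1*x. Substituting and matching coefficients of each power of x gives A0 = -7/400, A1 = 3/20, so w_p = -7/400 + 3*x/20.
General solution: w = -7/400 + 3*x/20 + C1*exp(-4*x) + C2*exp(-5*x).
Apply the initial conditions: w(0) = -7/400 + C1 + C2 = -2 and w'(0) = 3/20 - 5*C2 - 4*C1 = -3. Solving gives C1 = -209/16, C2 = 277/25.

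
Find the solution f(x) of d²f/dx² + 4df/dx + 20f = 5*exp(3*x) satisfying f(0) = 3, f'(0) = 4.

Characteristic equation r² + 4r + 20 = 0 has discriminant (4)² - 4·(20) = -64 < 0, so r = -2 ± 4i.
Hence f_h = C1*cos(4*x)*exp(-2*x) + C2*exp(-2*x)*sin(4*x).
Try f_p = A*exp(3*x). Substituting into the equation and dividing by exp(3*x) gives A = 5/41, so f_p = 5*exp(3*x)/41.
General solution: f = 5*exp(3*x)/41 + C1*cos(4*x)*exp(-2*x) + C2*exp(-2*x)*sin(4*x).
Apply the initial conditions: f(0) = 5/41 + C1 = 3 and f'(0) = 15/41 - 2*C1 + 4*C2 = 4. Solving gives C1 = 118/41, C2 = 385/164.

f = 5*exp(3*x)/41 + 118*cos(4*x)*exp(-2*x)/41 + 385*exp(-2*x)*sin(4*x)/164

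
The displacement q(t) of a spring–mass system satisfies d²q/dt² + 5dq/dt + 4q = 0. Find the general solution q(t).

Characteristic equation r² + 5r + 4 = 0 factors as (r + 1)(r + 4) = 0, so r = -1, -4.
Hence q_h = C1*exp(-t) + C2*exp(-4*t).

q = C1*exp(-t) + C2*exp(-4*t)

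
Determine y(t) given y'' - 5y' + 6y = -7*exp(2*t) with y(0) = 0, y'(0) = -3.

Characteristic equation r² - 5r + 6 = 0 factors as (r - 2)(r - 3) = 0, so r = 2, 3.
Hence y_h = C1*exp(2*t) + C2*exp(3*t).
Since exp(2*t) solves the homogeneous equation (r = 2 is a root of multiplicity 1), multiply the trial by t. Try y_p = A*t*exp(2*t). Substituting into the equation and dividing by exp(2*t) gives A = 7, so y_p = 7*t*exp(2*t).
General solution: y = C1*exp(2*t) + C2*exp(3*t) + 7*t*exp(2*t).
Apply the initial conditions: y(0) = C1 + C2 = 0 and y'(0) = 7 + 2*C1 + 3*C2 = -3. Solving gives C1 = 10, C2 = -10.

y = -10*exp(3*t) + 10*exp(2*t) + 7*t*exp(2*t)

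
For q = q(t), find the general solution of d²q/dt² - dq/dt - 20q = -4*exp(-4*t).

Characteristic equation r² - r - 20 = 0 factors as (r - 5)(r + 4) = 0, so r = 5, -4.
Hence q_h = C1*exp(5*t) + C2*exp(-4*t).
Since exp(-4*t) solves the homogeneous equation (r = -4 is a root of multiplicity 1), multiply the trial by t. Try q_p = A*t*exp(-4*t). Substituting into the equation and dividing by exp(-4*t) gives A = 4/9, so q_p = 4*t*exp(-4*t)/9.

q = C1*exp(5*t) + C2*exp(-4*t) + 4*t*exp(-4*t)/9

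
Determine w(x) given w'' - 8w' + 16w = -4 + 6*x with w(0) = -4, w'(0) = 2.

Characteristic equation r² - 8r + 16 = 0 has discriminant (-8)² - 4·(16) = 0, so r = 4 is a repeated root.
Hence w_h = (C1 + C2*x)*exp(4*x).
For the particular solution try w_p = A0 + A1*x. Substituting and matching coefficients of each power of x gives A0 = -1/16, A1 = 3/8, so w_p = -1/16 + 3*x/8.
General solution: w = -1/16 + 3*x/8 + C1*exp(4*x) + C2*x*exp(4*x).
Apply the initial conditions: w(0) = -1/16 + C1 = -4 and w'(0) = 3/8 + C2 + 4*C1 = 2. Solving gives C1 = -63/16, C2 = 139/8.

w = -1/16 - 63*exp(4*x)/16 + 3*x/8 + 139*x*exp(4*x)/8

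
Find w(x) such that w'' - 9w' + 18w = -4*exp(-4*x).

w = -2*exp(-4*x)/35 + C1*exp(6*x) + C2*exp(3*x)

Characteristic equation r² - 9r + 18 = 0 factors as (r - 6)(r - 3) = 0, so r = 6, 3.
Hence w_h = C1*exp(6*x) + C2*exp(3*x).
Try w_p = A*exp(-4*x). Substituting into the equation and dividing by exp(-4*x) gives A = -2/35, so w_p = -2*exp(-4*x)/35.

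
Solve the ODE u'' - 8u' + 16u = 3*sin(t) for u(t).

Characteristic equation r² - 8r + 16 = 0 has discriminant (-8)² - 4·(16) = 0, so r = 4 is a repeated root.
Hence u_h = (C1 + C2*t)*exp(4*t).
Try u_p = A*cos(t) + B*sin(t). Substituting and equating the coefficients of cos(t) and sin(t) gives A = 24/289, B = 45/289, so u_p = 24*cos(t)/289 + 45*sin(t)/289.

u = 24*cos(t)/289 + 45*sin(t)/289 + C1*exp(4*t) + C2*t*exp(4*t)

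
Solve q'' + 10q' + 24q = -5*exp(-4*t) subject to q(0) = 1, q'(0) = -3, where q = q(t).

q = -7*exp(-6*t)/4 + 11*exp(-4*t)/4 - 5*t*exp(-4*t)/2

Characteristic equation r² + 10r + 24 = 0 factors as (r + 4)(r + 6) = 0, so r = -4, -6.
Hence q_h = C1*exp(-4*t) + C2*exp(-6*t).
Since exp(-4*t) solves the homogeneous equation (r = -4 is a root of multiplicity 1), multiply the trial by t. Try q_p = A*t*exp(-4*t). Substituting into the equation and dividing by exp(-4*t) gives A = -5/2, so q_p = -5*t*exp(-4*t)/2.
General solution: q = C1*exp(-4*t) + C2*exp(-6*t) - 5*t*exp(-4*t)/2.
Apply the initial conditions: q(0) = C1 + C2 = 1 and q'(0) = -5/2 - 6*C2 - 4*C1 = -3. Solving gives C1 = 11/4, C2 = -7/4.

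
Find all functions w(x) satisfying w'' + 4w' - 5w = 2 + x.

w = -14/25 - x/5 + C1*exp(-5*x) + C2*exp(x)

Characteristic equation r² + 4r - 5 = 0 factors as (r + 5)(r - 1) = 0, so r = -5, 1.
Hence w_h = C1*exp(-5*x) + C2*exp(x).
For the particular solution try w_p = A0 + A1*x. Substituting and matching coefficients of each power of x gives A0 = -14/25, A1 = -1/5, so w_p = -14/25 - x/5.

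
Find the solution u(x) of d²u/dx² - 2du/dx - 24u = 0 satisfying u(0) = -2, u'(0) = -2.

u = -exp(-4*x) - exp(6*x)

Characteristic equation r² - 2r - 24 = 0 factors as (r + 4)(r - 6) = 0, so r = -4, 6.
Hence u_h = C1*exp(-4*x) + C2*exp(6*x).
Apply the initial conditions: u(0) = C1 + C2 = -2 and u'(0) = -4*C1 + 6*C2 = -2. Solving gives C1 = -1, C2 = -1.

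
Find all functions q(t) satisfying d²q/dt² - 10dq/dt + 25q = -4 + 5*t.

q = -2/25 + t/5 + C1*exp(5*t) + C2*t*exp(5*t)

Characteristic equation r² - 10r + 25 = 0 has discriminant (-10)² - 4·(25) = 0, so r = 5 is a repeated root.
Hence q_h = (C1 + C2*t)*exp(5*t).
For the particular solution try q_p = A0 + A1*t. Substituting and matching coefficients of each power of t gives A0 = -2/25, A1 = 1/5, so q_p = -2/25 + t/5.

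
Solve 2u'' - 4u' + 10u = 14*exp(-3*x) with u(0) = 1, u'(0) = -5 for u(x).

u = 7*exp(-3*x)/20 - 23*exp(x)*sin(2*x)/10 + 13*cos(2*x)*exp(x)/20

Divide through by 2: u'' - 2u' + 5u = 7*exp(-3*x).
Characteristic equation r² - 2r + 5 = 0 has discriminant (-2)² - 4·(5) = -16 < 0, so r = 1 ± 2i.
Hence u_h = C1*cos(2*x)*exp(x) + C2*exp(x)*sin(2*x).
Try u_p = A*exp(-3*x). Substituting into the equation and dividing by exp(-3*x) gives A = 7/20, so u_p = 7*exp(-3*x)/20.
General solution: u = 7*exp(-3*x)/20 + C1*cos(2*x)*exp(x) + C2*exp(x)*sin(2*x).
Apply the initial conditions: u(0) = 7/20 + C1 = 1 and u'(0) = -21/20 + C1 + 2*C2 = -5. Solving gives C1 = 13/20, C2 = -23/10.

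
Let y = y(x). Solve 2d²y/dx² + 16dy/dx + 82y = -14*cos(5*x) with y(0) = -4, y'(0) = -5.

y = -35*sin(5*x)/232 - 7*cos(5*x)/116 - 4641*exp(-4*x)*sin(5*x)/1160 - 457*cos(5*x)*exp(-4*x)/116

Divide through by 2: y'' + 8y' + 41y = -7*cos(5*x).
Characteristic equation r² + 8r + 41 = 0 has discriminant (8)² - 4·(41) = -100 < 0, so r = -4 ± 5i.
Hence y_h = C1*cos(5*x)*exp(-4*x) + C2*exp(-4*x)*sin(5*x).
Try y_p = A*cos(5*x) + B*sin(5*x). Substituting and equating the coefficients of cos(5x) and sin(5x) gives A = -7/116, B = -35/232, so y_p = -35*sin(5*x)/232 - 7*cos(5*x)/116.
General solution: y = -35*sin(5*x)/232 - 7*cos(5*x)/116 + C1*cos(5*x)*exp(-4*x) + C2*exp(-4*x)*sin(5*x).
Apply the initial conditions: y(0) = -7/116 + C1 = -4 and y'(0) = -175/232 - 4*C1 + 5*C2 = -5. Solving gives C1 = -457/116, C2 = -4641/1160.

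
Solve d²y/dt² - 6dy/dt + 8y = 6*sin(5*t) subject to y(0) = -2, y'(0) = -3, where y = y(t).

Characteristic equation r² - 6r + 8 = 0 factors as (r - 2)(r - 4) = 0, so r = 2, 4.
Hence y_h = C1*exp(2*t) + C2*exp(4*t).
Try y_p = A*cos(5*t) + B*sin(5*t). Substituting and equating the coefficients of cos(5t) and sin(5t) gives A = 180/1189, B = -102/1189, so y_p = -102*sin(5*t)/1189 + 180*cos(5*t)/1189.
General solution: y = -102*sin(5*t)/1189 + 180*cos(5*t)/1189 + C1*exp(2*t) + C2*exp(4*t).
Apply the initial conditions: y(0) = 180/1189 + C1 + C2 = -2 and y'(0) = -510/1189 + 2*C1 + 4*C2 = -3. Solving gives C1 = -175/58, C2 = 71/82.

y = -175*exp(2*t)/58 - 102*sin(5*t)/1189 + 71*exp(4*t)/82 + 180*cos(5*t)/1189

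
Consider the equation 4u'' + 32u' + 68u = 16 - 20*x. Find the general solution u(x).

u = 108/289 - 5*x/17 + C1*cos(x)*exp(-4*x) + C2*exp(-4*x)*sin(x)

Divide through by 4: u'' + 8u' + 17u = 4 - 5*x.
Characteristic equation r² + 8r + 17 = 0 has discriminant (8)² - 4·(17) = -4 < 0, so r = -4 ± i.
Hence u_h = C1*cos(x)*exp(-4*x) + C2*exp(-4*x)*sin(x).
For the particular solution try u_p = A0 + A1*x. Substituting and matching coefficients of each power of x gives A0 = 108/289, A1 = -5/17, so u_p = 108/289 - 5*x/17.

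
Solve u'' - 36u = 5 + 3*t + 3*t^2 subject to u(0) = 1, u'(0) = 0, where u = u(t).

u = -31/216 - t/12 - t**2/12 + 61*exp(-6*t)/108 + 125*exp(6*t)/216

Characteristic equation r² - 36 = 0 factors as (r - 6)(r + 6) = 0, so r = 6, -6.
Hence u_h = C1*exp(6*t) + C2*exp(-6*t).
For the particular solution try u_p = A0 + A1*t + A2*t^2. Substituting and matching coefficients of each power of t gives A0 = -31/216, A1 = -1/12, A2 = -1/12, so u_p = -31/216 - t/12 - t^2/12.
General solution: u = -31/216 - t/12 - t^2/12 + C1*exp(6*t) + C2*exp(-6*t).
Apply the initial conditions: u(0) = -31/216 + C1 + C2 = 1 and u'(0) = -1/12 - 6*C2 + 6*C1 = 0. Solving gives C1 = 125/216, C2 = 61/108.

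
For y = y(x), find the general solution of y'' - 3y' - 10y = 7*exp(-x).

Characteristic equation r² - 3r - 10 = 0 factors as (r - 5)(r + 2) = 0, so r = 5, -2.
Hence y_h = C1*exp(5*x) + C2*exp(-2*x).
Try y_p = A*exp(-x). Substituting into the equation and dividing by exp(-x) gives A = -7/6, so y_p = -7*exp(-x)/6.

y = -7*exp(-x)/6 + C1*exp(5*x) + C2*exp(-2*x)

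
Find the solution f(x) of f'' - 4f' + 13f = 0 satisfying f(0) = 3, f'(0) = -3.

f = -3*exp(2*x)*sin(3*x) + 3*cos(3*x)*exp(2*x)

Characteristic equation r² - 4r + 13 = 0 has discriminant (-4)² - 4·(13) = -36 < 0, so r = 2 ± 3i.
Hence f_h = C1*cos(3*x)*exp(2*x) + C2*exp(2*x)*sin(3*x).
Apply the initial conditions: f(0) = C1 = 3 and f'(0) = 2*C1 + 3*C2 = -3. Solving gives C1 = 3, C2 = -3.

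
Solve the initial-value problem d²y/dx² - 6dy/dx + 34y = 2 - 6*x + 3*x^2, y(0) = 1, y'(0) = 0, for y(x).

Characteristic equation r² - 6r + 34 = 0 has discriminant (-6)² - 4·(34) = -100 < 0, so r = 3 ± 5i.
Hence y_h = C1*cos(5*x)*exp(3*x) + C2*exp(3*x)*sin(5*x).
For the particular solution try y_p = A0 + A1*x + A2*x^2. Substituting and matching coefficients of each power of x gives A0 = 275/9826, A1 = -42/289, A2 = 3/34, so y_p = 275/9826 - 42*x/289 + 3*x^2/34.
General solution: y = 275/9826 - 42*x/289 + 3*x^2/34 + C1*cos(5*x)*exp(3*x) + C2*exp(3*x)*sin(5*x).
Apply the initial conditions: y(0) = 275/9826 + C1 = 1 and y'(0) = -42/289 + 3*C1 + 5*C2 = 0. Solving gives C1 = 9551/9826, C2 = -5445/9826.

y = 275/9826 - 42*x/289 + 3*x**2/34 - 5445*exp(3*x)*sin(5*x)/9826 + 9551*cos(5*x)*exp(3*x)/9826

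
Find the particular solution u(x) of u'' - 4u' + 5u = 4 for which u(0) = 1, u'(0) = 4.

Characteristic equation r² - 4r + 5 = 0 has discriminant (-4)² - 4·(5) = -4 < 0, so r = 2 ± i.
Hence u_h = C1*cos(x)*exp(2*x) + C2*exp(2*x)*sin(x).
For the particular solution try u_p = A0. Substituting and matching coefficients of each power of x gives A0 = 4/5, so u_p = 4/5.
General solution: u = 4/5 + C1*cos(x)*exp(2*x) + C2*exp(2*x)*sin(x).
Apply the initial conditions: u(0) = 4/5 + C1 = 1 and u'(0) = C2 + 2*C1 = 4. Solving gives C1 = 1/5, C2 = 18/5.

u = 4/5 + cos(x)*exp(2*x)/5 + 18*exp(2*x)*sin(x)/5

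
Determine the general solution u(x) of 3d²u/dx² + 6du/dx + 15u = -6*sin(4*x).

Divide through by 3: u'' + 2u' + 5u = -2*sin(4*x).
Characteristic equation r² + 2r + 5 = 0 has discriminant (2)² - 4·(5) = -16 < 0, so r = -1 ± 2i.
Hence u_h = C1*cos(2*x)*exp(-x) + C2*exp(-x)*sin(2*x).
Try u_p = A*cos(4*x) + B*sin(4*x). Substituting and equating the coefficients of cos(4x) and sin(4x) gives A = 16/185, B = 22/185, so u_p = 16*cos(4*x)/185 + 22*sin(4*x)/185.

u = 16*cos(4*x)/185 + 22*sin(4*x)/185 + C1*cos(2*x)*exp(-x) + C2*exp(-x)*sin(2*x)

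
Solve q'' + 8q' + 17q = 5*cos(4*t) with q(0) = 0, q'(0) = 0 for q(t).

q = cos(4*t)/205 + 32*sin(4*t)/205 - 132*exp(-4*t)*sin(t)/205 - cos(t)*exp(-4*t)/205

Characteristic equation r² + 8r + 17 = 0 has discriminant (8)² - 4·(17) = -4 < 0, so r = -4 ± i.
Hence q_h = C1*cos(t)*exp(-4*t) + C2*exp(-4*t)*sin(t).
Try q_p = A*cos(4*t) + B*sin(4*t). Substituting and equating the coefficients of cos(4t) and sin(4t) gives A = 1/205, B = 32/205, so q_p = cos(4*t)/205 + 32*sin(4*t)/205.
General solution: q = cos(4*t)/205 + 32*sin(4*t)/205 + C1*cos(t)*exp(-4*t) + C2*exp(-4*t)*sin(t).
Apply the initial conditions: q(0) = 1/205 + C1 = 0 and q'(0) = 128/205 + C2 - 4*C1 = 0. Solving gives C1 = -1/205, C2 = -132/205.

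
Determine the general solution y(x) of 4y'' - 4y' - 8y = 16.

Divide through by 4: y'' - y' - 2y = 4.
Characteristic equation r² - r - 2 = 0 factors as (r + 1)(r - 2) = 0, so r = -1, 2.
Hence y_h = C1*exp(-x) + C2*exp(2*x).
For the particular solution try y_p = A0. Substituting and matching coefficients of each power of x gives A0 = -2, so y_p = -2.

y = -2 + C1*exp(-x) + C2*exp(2*x)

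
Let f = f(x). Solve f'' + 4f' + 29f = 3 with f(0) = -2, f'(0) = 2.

Characteristic equation r² + 4r + 29 = 0 has discriminant (4)² - 4·(29) = -100 < 0, so r = -2 ± 5i.
Hence f_h = C1*cos(5*x)*exp(-2*x) + C2*exp(-2*x)*sin(5*x).
For the particular solution try f_p = A0. Substituting and matching coefficients of each power of x gives A0 = 3/29, so f_p = 3/29.
General solution: f = 3/29 + C1*cos(5*x)*exp(-2*x) + C2*exp(-2*x)*sin(5*x).
Apply the initial conditions: f(0) = 3/29 + C1 = -2 and f'(0) = -2*C1 + 5*C2 = 2. Solving gives C1 = -61/29, C2 = -64/145.

f = 3/29 - 64*exp(-2*x)*sin(5*x)/145 - 61*cos(5*x)*exp(-2*x)/29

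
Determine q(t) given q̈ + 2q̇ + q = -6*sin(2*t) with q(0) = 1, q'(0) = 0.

q = exp(-t)/25 + 18*sin(2*t)/25 + 24*cos(2*t)/25 - 7*t*exp(-t)/5

Characteristic equation r² + 2r + 1 = 0 has discriminant (2)² - 4·(1) = 0, so r = -1 is a repeated root.
Hence q_h = (C1 + C2*t)*exp(-t).
Try q_p = A*cos(2*t) + B*sin(2*t). Substituting and equating the coefficients of cos(2t) and sin(2t) gives A = 24/25, B = 18/25, so q_p = 18*sin(2*t)/25 + 24*cos(2*t)/25.
General solution: q = 18*sin(2*t)/25 + 24*cos(2*t)/25 + C1*exp(-t) + C2*t*exp(-t).
Apply the initial conditions: q(0) = 24/25 + C1 = 1 and q'(0) = 36/25 + C2 - C1 = 0. Solving gives C1 = 1/25, C2 = -7/5.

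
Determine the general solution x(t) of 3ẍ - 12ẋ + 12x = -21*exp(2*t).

x = C1*exp(2*t) - 7*t**2*exp(2*t)/2 + C2*t*exp(2*t)

Divide through by 3: x'' - 4x' + 4x = -7*exp(2*t).
Characteristic equation r² - 4r + 4 = 0 has discriminant (-4)² - 4·(4) = 0, so r = 2 is a repeated root.
Hence x_h = (C1 + C2*t)*exp(2*t).
Since exp(2*t) solves the homogeneous equation (r = 2 is a root of multiplicity 2), multiply the trial by t^2. Try x_p = A*t^2*exp(2*t). Substituting into the equation and dividing by exp(2*t) gives A = -7/2, so x_p = -7*t^2*exp(2*t)/2.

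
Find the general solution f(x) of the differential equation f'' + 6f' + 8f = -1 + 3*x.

f = -13/32 + 3*x/8 + C1*exp(-4*x) + C2*exp(-2*x)

Characteristic equation r² + 6r + 8 = 0 factors as (r + 4)(r + 2) = 0, so r = -4, -2.
Hence f_h = C1*exp(-4*x) + C2*exp(-2*x).
For the particular solution try f_p = A0 + A1*x. Substituting and matching coefficients of each power of x gives A0 = -13/32, A1 = 3/8, so f_p = -13/32 + 3*x/8.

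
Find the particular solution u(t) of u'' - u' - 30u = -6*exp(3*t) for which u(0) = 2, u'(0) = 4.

u = exp(3*t)/4 + 12*exp(6*t)/11 + 29*exp(-5*t)/44

Characteristic equation r² - r - 30 = 0 factors as (r - 6)(r + 5) = 0, so r = 6, -5.
Hence u_h = C1*exp(6*t) + C2*exp(-5*t).
Try u_p = A*exp(3*t). Substituting into the equation and dividing by exp(3*t) gives A = 1/4, so u_p = exp(3*t)/4.
General solution: u = exp(3*t)/4 + C1*exp(6*t) + C2*exp(-5*t).
Apply the initial conditions: u(0) = 1/4 + C1 + C2 = 2 and u'(0) = 3/4 - 5*C2 + 6*C1 = 4. Solving gives C1 = 12/11, C2 = 29/44.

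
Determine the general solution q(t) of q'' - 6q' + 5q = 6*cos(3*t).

q = -27*sin(3*t)/85 - 6*cos(3*t)/85 + C1*exp(5*t) + C2*exp(t)

Characteristic equation r² - 6r + 5 = 0 factors as (r - 5)(r - 1) = 0, so r = 5, 1.
Hence q_h = C1*exp(5*t) + C2*exp(t).
Try q_p = A*cos(3*t) + B*sin(3*t). Substituting and equating the coefficients of cos(3t) and sin(3t) gives A = -6/85, B = -27/85, so q_p = -27*sin(3*t)/85 - 6*cos(3*t)/85.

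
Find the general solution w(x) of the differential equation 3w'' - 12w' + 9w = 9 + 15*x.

Divide through by 3: w'' - 4w' + 3w = 3 + 5*x.
Characteristic equation r² - 4r + 3 = 0 factors as (r - 3)(r - 1) = 0, so r = 3, 1.
Hence w_h = C1*exp(3*x) + C2*exp(x).
For the particular solution try w_p = A0 + A1*x. Substituting and matching coefficients of each power of x gives A0 = 29/9, A1 = 5/3, so w_p = 29/9 + 5*x/3.

w = 29/9 + 5*x/3 + C1*exp(3*x) + C2*exp(x)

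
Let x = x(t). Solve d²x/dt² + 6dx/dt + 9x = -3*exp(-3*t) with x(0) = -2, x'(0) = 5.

Characteristic equation r² + 6r + 9 = 0 has discriminant (6)² - 4·(9) = 0, so r = -3 is a repeated root.
Hence x_h = (C1 + C2*t)*exp(-3*t).
Since exp(-3*t) solves the homogeneous equation (r = -3 is a root of multiplicity 2), multiply the trial by t^2. Try x_p = A*t^2*exp(-3*t). Substituting into the equation and dividing by exp(-3*t) gives A = -3/2, so x_p = -3*t^2*exp(-3*t)/2.
General solution: x = C1*exp(-3*t) - 3*t^2*exp(-3*t)/2 + C2*t*exp(-3*t).
Apply the initial conditions: x(0) = C1 = -2 and x'(0) = C2 - 3*C1 = 5. Solving gives C1 = -2, C2 = -1.

x = -2*exp(-3*t) - t*exp(-3*t) - 3*t**2*exp(-3*t)/2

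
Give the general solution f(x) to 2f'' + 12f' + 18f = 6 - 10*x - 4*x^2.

Divide through by 2: f'' + 6f' + 9f = 3 - 5*x - 2*x^2.
Characteristic equation r² + 6r + 9 = 0 has discriminant (6)² - 4·(9) = 0, so r = -3 is a repeated root.
Hence f_h = (C1 + C2*x)*exp(-3*x).
For the particular solution try f_p = A0 + A1*x + A2*x^2. Substituting and matching coefficients of each power of x gives A0 = 5/9, A1 = -7/27, A2 = -2/9, so f_p = 5/9 - 7*x/27 - 2*x^2/9.

f = 5/9 - 7*x/27 - 2*x**2/9 + C1*exp(-3*x) + C2*x*exp(-3*x)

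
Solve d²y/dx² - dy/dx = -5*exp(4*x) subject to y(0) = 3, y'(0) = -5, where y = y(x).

Characteristic equation r² - r = 0 factors as (r - 1)r = 0, so r = 1, 0.
Hence y_h = C1*exp(x) + C2.
Try y_p = A*exp(4*x). Substituting into the equation and dividing by exp(4*x) gives A = -5/12, so y_p = -5*exp(4*x)/12.
General solution: y = C2 - 5*exp(4*x)/12 + C1*exp(x).
Apply the initial conditions: y(0) = -5/12 + C1 + C2 = 3 and y'(0) = -5/3 + C1 = -5. Solving gives C1 = -10/3, C2 = 27/4.

y = 27/4 - 10*exp(x)/3 - 5*exp(4*x)/12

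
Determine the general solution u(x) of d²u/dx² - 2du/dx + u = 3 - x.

u = 1 - x + C1*exp(x) + C2*x*exp(x)

Characteristic equation r² - 2r + 1 = 0 has discriminant (-2)² - 4·(1) = 0, so r = 1 is a repeated root.
Hence u_h = (C1 + C2*x)*exp(x).
For the particular solution try u_p = A0 + A1*x. Substituting and matching coefficients of each power of x gives A0 = 1, A1 = -1, so u_p = 1 - x.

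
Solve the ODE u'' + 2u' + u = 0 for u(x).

Characteristic equation r² + 2r + 1 = 0 has discriminant (2)² - 4·(1) = 0, so r = -1 is a repeated root.
Hence u_h = (C1 + C2*x)*exp(-x).

u = C1*exp(-x) + C2*x*exp(-x)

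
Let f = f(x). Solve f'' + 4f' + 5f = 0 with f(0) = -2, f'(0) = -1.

f = -5*exp(-2*x)*sin(x) - 2*cos(x)*exp(-2*x)

Characteristic equation r² + 4r + 5 = 0 has discriminant (4)² - 4·(5) = -4 < 0, so r = -2 ± i.
Hence f_h = C1*cos(x)*exp(-2*x) + C2*exp(-2*x)*sin(x).
Apply the initial conditions: f(0) = C1 = -2 and f'(0) = C2 - 2*C1 = -1. Solving gives C1 = -2, C2 = -5.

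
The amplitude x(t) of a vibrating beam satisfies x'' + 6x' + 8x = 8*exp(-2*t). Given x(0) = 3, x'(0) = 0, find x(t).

Characteristic equation r² + 6r + 8 = 0 factors as (r + 2)(r + 4) = 0, so r = -2, -4.
Hence x_h = C1*exp(-2*t) + C2*exp(-4*t).
Since exp(-2*t) solves the homogeneous equation (r = -2 is a root of multiplicity 1), multiply the trial by t. Try x_p = A*t*exp(-2*t). Substituting into the equation and dividing by exp(-2*t) gives A = 4, so x_p = 4*t*exp(-2*t).
General solution: x = C1*exp(-2*t) + C2*exp(-4*t) + 4*t*exp(-2*t).
Apply the initial conditions: x(0) = C1 + C2 = 3 and x'(0) = 4 - 4*C2 - 2*C1 = 0. Solving gives C1 = 4, C2 = -1.

x = -exp(-4*t) + 4*exp(-2*t) + 4*t*exp(-2*t)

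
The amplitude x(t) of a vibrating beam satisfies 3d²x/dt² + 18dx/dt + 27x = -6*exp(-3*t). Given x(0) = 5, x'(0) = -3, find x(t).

Divide through by 3: x'' + 6x' + 9x = -2*exp(-3*t).
Characteristic equation r² + 6r + 9 = 0 has discriminant (6)² - 4·(9) = 0, so r = -3 is a repeated root.
Hence x_h = (C1 + C2*t)*exp(-3*t).
Since exp(-3*t) solves the homogeneous equation (r = -3 is a root of multiplicity 2), multiply the trial by t^2. Try x_p = A*t^2*exp(-3*t). Substituting into the equation and dividing by exp(-3*t) gives A = -1, so x_p = -t^2*exp(-3*t).
General solution: x = C1*exp(-3*t) - t^2*exp(-3*t) + C2*t*exp(-3*t).
Apply the initial conditions: x(0) = C1 = 5 and x'(0) = C2 - 3*C1 = -3. Solving gives C1 = 5, C2 = 12.

x = 5*exp(-3*t) - t**2*exp(-3*t) + 12*t*exp(-3*t)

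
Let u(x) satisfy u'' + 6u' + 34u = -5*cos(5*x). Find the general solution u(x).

u = -50*sin(5*x)/327 - 5*cos(5*x)/109 + C1*cos(5*x)*exp(-3*x) + C2*exp(-3*x)*sin(5*x)

Characteristic equation r² + 6r + 34 = 0 has discriminant (6)² - 4·(34) = -100 < 0, so r = -3 ± 5i.
Hence u_h = C1*cos(5*x)*exp(-3*x) + C2*exp(-3*x)*sin(5*x).
Try u_p = A*cos(5*x) + B*sin(5*x). Substituting and equating the coefficients of cos(5x) and sin(5x) gives A = -5/109, B = -50/327, so u_p = -50*sin(5*x)/327 - 5*cos(5*x)/109.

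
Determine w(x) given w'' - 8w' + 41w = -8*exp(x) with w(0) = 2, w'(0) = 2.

w = -4*exp(x)/17 - 114*exp(4*x)*sin(5*x)/85 + 38*cos(5*x)*exp(4*x)/17

Characteristic equation r² - 8r + 41 = 0 has discriminant (-8)² - 4·(41) = -100 < 0, so r = 4 ± 5i.
Hence w_h = C1*cos(5*x)*exp(4*x) + C2*exp(4*x)*sin(5*x).
Try w_p = A*exp(x). Substituting into the equation and dividing by exp(x) gives A = -4/17, so w_p = -4*exp(x)/17.
General solution: w = -4*exp(x)/17 + C1*cos(5*x)*exp(4*x) + C2*exp(4*x)*sin(5*x).
Apply the initial conditions: w(0) = -4/17 + C1 = 2 and w'(0) = -4/17 + 4*C1 + 5*C2 = 2. Solving gives C1 = 38/17, C2 = -114/85.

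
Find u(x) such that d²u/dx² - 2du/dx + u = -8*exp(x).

Characteristic equation r² - 2r + 1 = 0 has discriminant (-2)² - 4·(1) = 0, so r = 1 is a repeated root.
Hence u_h = (C1 + C2*x)*exp(x).
Since exp(x) solves the homogeneous equation (r = 1 is a root of multiplicity 2), multiply the trial by x^2. Try u_p = A*x^2*exp(x). Substituting into the equation and dividing by exp(x) gives A = -4, so u_p = -4*x^2*exp(x).

u = C1*exp(x) - 4*x**2*exp(x) + C2*x*exp(x)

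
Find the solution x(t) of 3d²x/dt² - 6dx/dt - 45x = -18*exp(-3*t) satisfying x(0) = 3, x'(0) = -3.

x = 21*exp(5*t)/32 + 75*exp(-3*t)/32 + 3*t*exp(-3*t)/4

Divide through by 3: x'' - 2x' - 15x = -6*exp(-3*t).
Characteristic equation r² - 2r - 15 = 0 factors as (r - 5)(r + 3) = 0, so r = 5, -3.
Hence x_h = C1*exp(5*t) + C2*exp(-3*t).
Since exp(-3*t) solves the homogeneous equation (r = -3 is a root of multiplicity 1), multiply the trial by t. Try x_p = A*t*exp(-3*t). Substituting into the equation and dividing by exp(-3*t) gives A = 3/4, so x_p = 3*t*exp(-3*t)/4.
General solution: x = C1*exp(5*t) + C2*exp(-3*t) + 3*t*exp(-3*t)/4.
Apply the initial conditions: x(0) = C1 + C2 = 3 and x'(0) = 3/4 - 3*C2 + 5*C1 = -3. Solving gives C1 = 21/32, C2 = 75/32.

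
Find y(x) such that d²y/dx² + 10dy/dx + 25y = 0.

y = C1*exp(-5*x) + C2*x*exp(-5*x)

Characteristic equation r² + 10r + 25 = 0 has discriminant (10)² - 4·(25) = 0, so r = -5 is a repeated root.
Hence y_h = (C1 + C2*x)*exp(-5*x).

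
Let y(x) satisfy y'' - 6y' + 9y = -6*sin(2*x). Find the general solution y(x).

y = -72*cos(2*x)/169 - 30*sin(2*x)/169 + C1*exp(3*x) + C2*x*exp(3*x)

Characteristic equation r² - 6r + 9 = 0 has discriminant (-6)² - 4·(9) = 0, so r = 3 is a repeated root.
Hence y_h = (C1 + C2*x)*exp(3*x).
Try y_p = A*cos(2*x) + B*sin(2*x). Substituting and equating the coefficients of cos(2x) and sin(2x) gives A = -72/169, B = -30/169, so y_p = -72*cos(2*x)/169 - 30*sin(2*x)/169.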